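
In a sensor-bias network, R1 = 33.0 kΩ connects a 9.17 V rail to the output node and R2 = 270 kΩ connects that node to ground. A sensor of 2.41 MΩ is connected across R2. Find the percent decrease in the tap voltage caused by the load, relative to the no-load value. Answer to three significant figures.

1.21 %

The divider's output (Thévenin) resistance is R1‖R2 = 29.41 kΩ.
Fractional drop under load = R_th/(R_th + R_L) = 29.41 / (29.41 + 2410) = 0.01205.
So the output falls by 1.21 %.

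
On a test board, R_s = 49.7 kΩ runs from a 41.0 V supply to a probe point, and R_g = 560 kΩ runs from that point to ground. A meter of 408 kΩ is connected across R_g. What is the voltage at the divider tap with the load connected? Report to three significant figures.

The load sits in parallel with R_g: R_g‖R_L = (560 × 408) / (560 + 408) = 236.0 kΩ.
V_out = 41.0 × 236.0 / (49.7 + 236.0) = 41.0 × 236.0/285.7 = 33.9 V.

V_out ≈ 33.9 V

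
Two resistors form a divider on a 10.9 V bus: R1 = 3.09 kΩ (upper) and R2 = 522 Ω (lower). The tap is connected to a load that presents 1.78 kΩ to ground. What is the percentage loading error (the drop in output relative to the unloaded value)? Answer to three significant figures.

20.1 %

The divider's output (Thévenin) resistance is R1‖R2 = 446.6 Ω.
Fractional drop under load = R_th/(R_th + R_L) = 446.6 / (446.6 + 1780) = 0.2006.
So the output falls by 20.1 %.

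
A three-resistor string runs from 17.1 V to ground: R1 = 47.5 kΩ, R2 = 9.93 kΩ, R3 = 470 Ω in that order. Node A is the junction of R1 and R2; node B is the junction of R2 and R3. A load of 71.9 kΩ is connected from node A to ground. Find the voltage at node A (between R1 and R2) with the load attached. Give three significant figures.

Below node A the series string R2+R3 = 10400 Ω sits in parallel with the 71900 Ω load: 9086 Ω.
V_A = 17.1 × 9086/(47500 + 9086) = 2.75 V.

V ≈ 2.75 V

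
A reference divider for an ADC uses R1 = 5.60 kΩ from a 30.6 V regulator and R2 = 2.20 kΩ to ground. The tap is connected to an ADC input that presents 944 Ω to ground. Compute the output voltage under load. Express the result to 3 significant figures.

The load sits in parallel with R2: R2‖R_L = (2200 × 944) / (2200 + 944) = 660.6 Ω.
V_out = 30.6 × 660.6 / (5600 + 660.6) = 30.6 × 660.6/6261 = 3.23 V.
(Unloaded it would have been 8.63 V.)

V_out ≈ 3.23 V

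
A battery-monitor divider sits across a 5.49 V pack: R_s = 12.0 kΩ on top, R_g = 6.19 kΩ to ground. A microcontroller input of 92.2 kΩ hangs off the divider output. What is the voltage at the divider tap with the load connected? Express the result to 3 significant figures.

V_out ≈ 1.79 V

The load sits in parallel with R_g: R_g‖R_L = (6.19 × 92.2) / (6.19 + 92.2) = 5.801 kΩ.
V_out = 5.49 × 5.801 / (12.0 + 5.801) = 5.49 × 5.801/17.80 = 1.79 V.
(Unloaded it would have been 1.87 V.)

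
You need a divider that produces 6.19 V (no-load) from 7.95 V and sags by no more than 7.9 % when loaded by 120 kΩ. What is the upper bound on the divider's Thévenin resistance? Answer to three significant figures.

Loading drop = R_th/(R_th + R_L) ≤ 0.0790, so R_th ≤ R_L · ε/(1−ε) = 120 kΩ × 0.0790/0.9210 = 10.3 kΩ.
(Any R1, R2 with R2/(R1+R2) = 0.779 and R1‖R2 ≤ 10.3 kΩ will meet the spec.)

R_th ≤ 10.3 kΩ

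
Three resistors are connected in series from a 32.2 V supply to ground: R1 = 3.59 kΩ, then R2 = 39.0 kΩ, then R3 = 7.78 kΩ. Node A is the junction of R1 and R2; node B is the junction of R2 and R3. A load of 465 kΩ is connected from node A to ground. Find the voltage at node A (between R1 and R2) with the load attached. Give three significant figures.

V ≈ 29.7 V

Below node A the series string R2+R3 = 46.78 kΩ sits in parallel with the 465 kΩ load: 42.50 kΩ.
V_A = 32.2 × 42.50/(3.59 + 42.50) = 29.7 V.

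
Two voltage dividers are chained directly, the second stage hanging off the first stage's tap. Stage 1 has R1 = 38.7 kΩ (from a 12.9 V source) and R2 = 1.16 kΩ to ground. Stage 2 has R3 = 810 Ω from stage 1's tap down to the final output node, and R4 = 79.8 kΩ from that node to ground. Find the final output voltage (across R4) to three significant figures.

Stage 2 presents R3+R4 = 80610 Ω as a load on stage 1's tap.
Stage 1's lower leg becomes R2‖(R3+R4) = 1144 Ω, so V_mid = 12.9 × 1144/39840 = 0.3702 V.
Stage 2 is itself unloaded: V_out = V_mid × R4/(R3+R4) = 0.3702 × 79800/80610 = 0.367 V.

V_out ≈ 0.367 V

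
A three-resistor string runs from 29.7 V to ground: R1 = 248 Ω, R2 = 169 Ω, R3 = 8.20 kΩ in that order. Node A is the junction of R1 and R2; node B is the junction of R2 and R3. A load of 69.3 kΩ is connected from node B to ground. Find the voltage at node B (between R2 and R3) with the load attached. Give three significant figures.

At node B, R3 is in parallel with the load: R3‖R_L = 7332 Ω.
Below node A the resistance is R2 + (R3‖R_L) = 7501 Ω, so V_A = 29.7 × 7501/7749 = 28.75 V.
Then V_B = V_A × (R3‖R_L)/(R2 + R3‖R_L) = 28.75 × 7332/7501 = 28.1 V.

V ≈ 28.1 V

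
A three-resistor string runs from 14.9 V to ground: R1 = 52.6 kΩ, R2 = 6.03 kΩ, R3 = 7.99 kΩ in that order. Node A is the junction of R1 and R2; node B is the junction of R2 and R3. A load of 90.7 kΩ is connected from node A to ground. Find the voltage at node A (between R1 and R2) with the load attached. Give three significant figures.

Below node A the series string R2+R3 = 14.02 kΩ sits in parallel with the 90.7 kΩ load: 12.14 kΩ.
V_A = 14.9 × 12.14/(52.6 + 12.14) = 2.79 V.

V ≈ 2.79 V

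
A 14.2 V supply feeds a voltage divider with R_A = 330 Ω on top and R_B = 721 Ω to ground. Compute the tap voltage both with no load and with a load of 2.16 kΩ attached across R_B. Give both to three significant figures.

Unloaded: 9.74 V; loaded: 8.82 V

Open-circuit: V = 14.2 × 721/(330 + 721) = 9.74 V.
With the load, R_B becomes R_B‖R_L = 540.6 Ω, so V = 14.2 × 540.6/870.6 = 8.82 V.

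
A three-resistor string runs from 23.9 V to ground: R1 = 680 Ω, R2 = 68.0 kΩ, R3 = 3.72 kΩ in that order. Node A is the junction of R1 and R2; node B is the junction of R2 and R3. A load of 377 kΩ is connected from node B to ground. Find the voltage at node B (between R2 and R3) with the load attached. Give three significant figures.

At node B, R3 is in parallel with the load: R3‖R_L = 3684 Ω.
Below node A the resistance is R2 + (R3‖R_L) = 71680 Ω, so V_A = 23.9 × 71680/72360 = 23.68 V.
Then V_B = V_A × (R3‖R_L)/(R2 + R3‖R_L) = 23.68 × 3684/71680 = 1.22 V.

V ≈ 1.22 V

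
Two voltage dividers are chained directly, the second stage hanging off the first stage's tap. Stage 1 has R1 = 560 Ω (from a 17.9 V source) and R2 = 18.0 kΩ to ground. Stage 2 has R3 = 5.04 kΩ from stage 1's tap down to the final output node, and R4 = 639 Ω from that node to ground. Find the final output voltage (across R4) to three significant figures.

Stage 2 presents R3+R4 = 5679 Ω as a load on stage 1's tap.
Stage 1's lower leg becomes R2‖(R3+R4) = 4317 Ω, so V_mid = 17.9 × 4317/4877 = 15.84 V.
Stage 2 is itself unloaded: V_out = V_mid × R4/(R3+R4) = 15.84 × 639/5679 = 1.78 V.

V_out ≈ 1.78 V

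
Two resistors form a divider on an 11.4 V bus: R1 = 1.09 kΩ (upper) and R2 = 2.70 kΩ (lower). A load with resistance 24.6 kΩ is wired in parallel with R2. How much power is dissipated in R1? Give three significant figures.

Total resistance from the source is R1 + (R2‖R_L) = 3.523 kΩ, so I = 11.4/3.523 kΩ = 3.236 mA.
P = I²·R1 = (3.236 mA)² × 1.09 kΩ = 11.4 mW.

P ≈ 11.4 mW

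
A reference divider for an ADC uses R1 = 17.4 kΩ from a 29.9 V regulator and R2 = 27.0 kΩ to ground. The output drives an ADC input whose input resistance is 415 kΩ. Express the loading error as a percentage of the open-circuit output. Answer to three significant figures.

2.49 %

The divider's output (Thévenin) resistance is R1‖R2 = 10.58 kΩ.
Fractional drop under load = R_th/(R_th + R_L) = 10.58 / (10.58 + 415) = 0.02486.
So the output falls by 2.49 %.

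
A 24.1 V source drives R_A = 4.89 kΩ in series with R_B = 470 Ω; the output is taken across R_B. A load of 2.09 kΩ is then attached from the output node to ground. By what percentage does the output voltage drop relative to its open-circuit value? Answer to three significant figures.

The divider's output (Thévenin) resistance is R_A‖R_B = 428.8 Ω.
Fractional drop under load = R_th/(R_th + R_L) = 428.8 / (428.8 + 2090) = 0.1702.
So the output falls by 17.0 %.

17.0 %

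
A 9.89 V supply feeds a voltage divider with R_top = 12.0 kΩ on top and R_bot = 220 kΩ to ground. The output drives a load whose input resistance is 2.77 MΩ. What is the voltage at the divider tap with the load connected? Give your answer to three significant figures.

V_out ≈ 9.34 V

The load sits in parallel with R_bot: R_bot‖R_L = (220 × 2770) / (220 + 2770) = 203.8 kΩ.
V_out = 9.89 × 203.8 / (12.0 + 203.8) = 9.89 × 203.8/215.8 = 9.34 V.
(Unloaded it would have been 9.38 V.)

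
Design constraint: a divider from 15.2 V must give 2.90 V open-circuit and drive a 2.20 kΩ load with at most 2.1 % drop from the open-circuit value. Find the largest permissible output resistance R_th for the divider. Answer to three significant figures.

R_th ≤ 47.2 Ω

Loading drop = R_th/(R_th + R_L) ≤ 0.0210, so R_th ≤ R_L · ε/(1−ε) = 2.20 kΩ × 0.0210/0.9790 = 47.2 Ω.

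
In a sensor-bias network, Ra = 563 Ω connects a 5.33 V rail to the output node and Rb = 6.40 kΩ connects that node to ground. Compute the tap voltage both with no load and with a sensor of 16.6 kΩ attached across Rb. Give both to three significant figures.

Open-circuit: V = 5.33 × 6400/(563 + 6400) = 4.90 V.
With the load, Rb becomes Rb‖R_L = 4619 Ω, so V = 5.33 × 4619/5182 = 4.75 V.

Unloaded: 4.90 V; loaded: 4.75 V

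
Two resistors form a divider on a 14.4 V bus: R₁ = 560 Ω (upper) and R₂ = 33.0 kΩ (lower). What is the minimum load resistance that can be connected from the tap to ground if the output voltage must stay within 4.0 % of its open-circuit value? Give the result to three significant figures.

Output resistance R_th = R₁‖R₂ = (560 × 33000)/33560 = 550.7 Ω.
The fractional drop is R_th/(R_th + R_L); requiring this ≤ 0.0400 gives R_L ≥ R_th(1/0.0400 − 1) = 550.7 × 24.00 = 13.2 kΩ.

R_L(min) ≈ 13.2 kΩ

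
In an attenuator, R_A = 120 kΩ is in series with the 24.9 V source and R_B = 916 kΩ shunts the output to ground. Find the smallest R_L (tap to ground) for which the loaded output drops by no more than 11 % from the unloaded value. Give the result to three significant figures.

R_L(min) ≈ 858 kΩ

Output resistance R_th = R_A‖R_B = (120 × 916)/1036 = 106.1 kΩ.
The fractional drop is R_th/(R_th + R_L); requiring this ≤ 0.110 gives R_L ≥ R_th(1/0.110 − 1) = 106.1 × 8.091 = 858 kΩ.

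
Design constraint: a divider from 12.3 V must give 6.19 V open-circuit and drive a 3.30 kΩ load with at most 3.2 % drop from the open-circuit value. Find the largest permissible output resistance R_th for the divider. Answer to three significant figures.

Loading drop = R_th/(R_th + R_L) ≤ 0.0320, so R_th ≤ R_L · ε/(1−ε) = 3.30 kΩ × 0.0320/0.9680 = 109 Ω.
(Any R1, R2 with R2/(R1+R2) = 0.503 and R1‖R2 ≤ 109 Ω will meet the spec.)

R_th ≤ 109 Ω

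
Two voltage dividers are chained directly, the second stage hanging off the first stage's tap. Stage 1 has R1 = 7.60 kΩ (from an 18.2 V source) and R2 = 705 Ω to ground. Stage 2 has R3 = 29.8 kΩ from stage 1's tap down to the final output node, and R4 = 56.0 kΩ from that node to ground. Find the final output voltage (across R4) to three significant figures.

Stage 2 presents R3+R4 = 85800 Ω as a load on stage 1's tap.
Stage 1's lower leg becomes R2‖(R3+R4) = 699.3 Ω, so V_mid = 18.2 × 699.3/8299 = 1.533 V.
Stage 2 is itself unloaded: V_out = V_mid × R4/(R3+R4) = 1.533 × 56000/85800 = 1.00 V.

V_out ≈ 1.00 V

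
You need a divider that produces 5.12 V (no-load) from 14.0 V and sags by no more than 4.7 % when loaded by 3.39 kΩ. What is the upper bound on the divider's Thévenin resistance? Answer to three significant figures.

R_th ≤ 167 Ω

Loading drop = R_th/(R_th + R_L) ≤ 0.0470, so R_th ≤ R_L · ε/(1−ε) = 3.39 kΩ × 0.0470/0.9530 = 167 Ω.
(Any R1, R2 with R2/(R1+R2) = 0.366 and R1‖R2 ≤ 167 Ω will meet the spec.)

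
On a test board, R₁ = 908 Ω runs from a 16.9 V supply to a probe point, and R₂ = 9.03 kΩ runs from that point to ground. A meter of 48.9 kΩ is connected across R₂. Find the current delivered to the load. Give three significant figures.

R₂‖R_L = 7622 Ω; V_out = 16.9 × 7622/8530 = 15.10 V.
I_L = V_out / R_L = 15.10 / 48.9 kΩ = 0.309 mA.

I_L ≈ 0.309 mA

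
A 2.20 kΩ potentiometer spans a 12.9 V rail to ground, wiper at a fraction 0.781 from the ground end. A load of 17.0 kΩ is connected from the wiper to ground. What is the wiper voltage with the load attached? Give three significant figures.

The wiper splits the pot into (1−α)R = 481.8 Ω above and αR = 1718 Ω below.
Lower section ‖ load = 1560 Ω.
V_wiper = 12.9 × 1560/(481.8 + 1560) = 9.86 V.

V ≈ 9.86 V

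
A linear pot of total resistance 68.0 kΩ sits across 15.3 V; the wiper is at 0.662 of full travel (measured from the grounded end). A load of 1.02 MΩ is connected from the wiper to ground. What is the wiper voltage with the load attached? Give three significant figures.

V ≈ 9.98 V

The wiper splits the pot into (1−α)R = 22.98 kΩ above and αR = 45.02 kΩ below.
Lower section ‖ load = 43.11 kΩ.
V_wiper = 15.3 × 43.11/(22.98 + 43.11) = 9.98 V.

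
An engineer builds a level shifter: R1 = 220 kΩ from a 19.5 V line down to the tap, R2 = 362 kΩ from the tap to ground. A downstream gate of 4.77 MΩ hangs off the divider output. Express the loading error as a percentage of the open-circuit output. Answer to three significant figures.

2.79 %

The divider's output (Thévenin) resistance is R1‖R2 = 136.8 kΩ.
Fractional drop under load = R_th/(R_th + R_L) = 136.8 / (136.8 + 4770) = 0.02789.
So the output falls by 2.79 %.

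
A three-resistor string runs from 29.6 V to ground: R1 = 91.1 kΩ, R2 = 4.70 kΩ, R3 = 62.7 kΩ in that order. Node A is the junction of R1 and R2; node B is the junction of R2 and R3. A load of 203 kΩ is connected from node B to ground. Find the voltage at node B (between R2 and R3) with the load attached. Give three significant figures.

V ≈ 9.87 V

At node B, R3 is in parallel with the load: R3‖R_L = 47.90 kΩ.
Below node A the resistance is R2 + (R3‖R_L) = 52.60 kΩ, so V_A = 29.6 × 52.60/143.7 = 10.84 V.
Then V_B = V_A × (R3‖R_L)/(R2 + R3‖R_L) = 10.84 × 47.90/52.60 = 9.87 V.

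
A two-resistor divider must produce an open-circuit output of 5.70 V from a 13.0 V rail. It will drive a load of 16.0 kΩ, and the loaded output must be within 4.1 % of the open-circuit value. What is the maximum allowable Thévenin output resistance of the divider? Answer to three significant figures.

Loading drop = R_th/(R_th + R_L) ≤ 0.0410, so R_th ≤ R_L · ε/(1−ε) = 16.0 kΩ × 0.0410/0.9590 = 684 Ω.

R_th ≤ 684 Ω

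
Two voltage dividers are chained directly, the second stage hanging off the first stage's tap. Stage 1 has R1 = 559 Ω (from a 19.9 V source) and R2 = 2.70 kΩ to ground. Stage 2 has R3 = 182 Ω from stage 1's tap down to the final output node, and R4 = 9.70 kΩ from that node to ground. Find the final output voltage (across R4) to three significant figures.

Stage 2 presents R3+R4 = 9882 Ω as a load on stage 1's tap.
Stage 1's lower leg becomes R2‖(R3+R4) = 2121 Ω, so V_mid = 19.9 × 2121/2680 = 15.75 V.
Stage 2 is itself unloaded: V_out = V_mid × R4/(R3+R4) = 15.75 × 9700/9882 = 15.5 V.

V_out ≈ 15.5 V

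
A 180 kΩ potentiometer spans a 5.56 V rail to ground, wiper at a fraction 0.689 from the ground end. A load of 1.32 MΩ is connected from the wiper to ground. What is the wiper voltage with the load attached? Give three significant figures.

The wiper splits the pot into (1−α)R = 55.98 kΩ above and αR = 124.0 kΩ below.
Lower section ‖ load = 113.4 kΩ.
V_wiper = 5.56 × 113.4/(55.98 + 113.4) = 3.72 V.

V ≈ 3.72 V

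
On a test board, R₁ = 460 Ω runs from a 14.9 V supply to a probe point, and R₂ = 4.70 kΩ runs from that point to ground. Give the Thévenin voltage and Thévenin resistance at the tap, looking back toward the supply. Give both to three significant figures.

V_th = 13.6 V, R_th = 419 Ω

V_th is the open-circuit tap voltage: 14.9 × 4700/(460 + 4700) = 13.6 V.
With the supply zeroed, R₁ and R₂ appear in parallel from the tap: R_th = R₁‖R₂ = (460 × 4700)/5160 = 419 Ω.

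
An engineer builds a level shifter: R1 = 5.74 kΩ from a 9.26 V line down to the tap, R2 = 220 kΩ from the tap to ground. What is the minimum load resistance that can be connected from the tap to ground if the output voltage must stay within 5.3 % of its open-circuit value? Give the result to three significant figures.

Output resistance R_th = R1‖R2 = (5.74 × 220)/225.7 = 5.594 kΩ.
The fractional drop is R_th/(R_th + R_L); requiring this ≤ 0.0530 gives R_L ≥ R_th(1/0.0530 − 1) = 5.594 × 17.87 = 100 kΩ.

R_L(min) ≈ 100 kΩ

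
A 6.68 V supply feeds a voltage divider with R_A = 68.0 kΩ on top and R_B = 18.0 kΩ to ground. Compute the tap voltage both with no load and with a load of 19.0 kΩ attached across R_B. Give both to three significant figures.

Unloaded: 1.40 V; loaded: 0.799 V

Open-circuit: V = 6.68 × 18.0/(68.0 + 18.0) = 1.40 V.
With the load, R_B becomes R_B‖R_L = 9.243 kΩ, so V = 6.68 × 9.243/77.24 = 0.799 V.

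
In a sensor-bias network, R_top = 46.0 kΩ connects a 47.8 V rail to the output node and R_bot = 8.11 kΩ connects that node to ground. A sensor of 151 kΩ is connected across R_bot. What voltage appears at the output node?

The load sits in parallel with R_bot: R_bot‖R_L = (8.11 × 151) / (8.11 + 151) = 7.697 kΩ.
V_out = 47.8 × 7.697 / (46.0 + 7.697) = 47.8 × 7.697/53.70 = 6.85 V.

V_out ≈ 6.85 V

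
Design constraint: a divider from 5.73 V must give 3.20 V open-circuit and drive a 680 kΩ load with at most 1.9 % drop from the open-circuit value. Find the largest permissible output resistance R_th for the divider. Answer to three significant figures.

R_th ≤ 13.2 kΩ

Loading drop = R_th/(R_th + R_L) ≤ 0.0190, so R_th ≤ R_L · ε/(1−ε) = 680 kΩ × 0.0190/0.9810 = 13.2 kΩ.
(Any R1, R2 with R2/(R1+R2) = 0.558 and R1‖R2 ≤ 13.2 kΩ will meet the spec.)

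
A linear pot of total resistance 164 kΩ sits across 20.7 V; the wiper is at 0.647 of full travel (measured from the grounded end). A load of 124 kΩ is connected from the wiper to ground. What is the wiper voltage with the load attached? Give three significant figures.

The wiper splits the pot into (1−α)R = 57.89 kΩ above and αR = 106.1 kΩ below.
Lower section ‖ load = 57.18 kΩ.
V_wiper = 20.7 × 57.18/(57.89 + 57.18) = 10.3 V.

V ≈ 10.3 V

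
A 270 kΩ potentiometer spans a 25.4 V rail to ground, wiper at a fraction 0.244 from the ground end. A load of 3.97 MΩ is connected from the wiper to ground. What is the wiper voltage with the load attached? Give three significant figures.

V ≈ 6.12 V

The wiper splits the pot into (1−α)R = 204.1 kΩ above and αR = 65.88 kΩ below.
Lower section ‖ load = 64.80 kΩ.
V_wiper = 25.4 × 64.80/(204.1 + 64.80) = 6.12 V.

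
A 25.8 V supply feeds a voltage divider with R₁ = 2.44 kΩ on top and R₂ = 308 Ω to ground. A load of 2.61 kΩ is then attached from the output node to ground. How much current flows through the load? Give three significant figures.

I_L ≈ 1.00 mA

R₂‖R_L = 275.5 Ω; V_out = 25.8 × 275.5/2715 = 2.617 V.
I_L = V_out / R_L = 2.617 / 2.61 kΩ = 1.00 mA.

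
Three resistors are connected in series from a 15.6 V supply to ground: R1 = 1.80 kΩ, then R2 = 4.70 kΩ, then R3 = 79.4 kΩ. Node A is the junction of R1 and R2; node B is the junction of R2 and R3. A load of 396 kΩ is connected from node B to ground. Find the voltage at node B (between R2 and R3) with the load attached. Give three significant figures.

V ≈ 14.2 V

At node B, R3 is in parallel with the load: R3‖R_L = 66.14 kΩ.
Below node A the resistance is R2 + (R3‖R_L) = 70.84 kΩ, so V_A = 15.6 × 70.84/72.64 = 15.21 V.
Then V_B = V_A × (R3‖R_L)/(R2 + R3‖R_L) = 15.21 × 66.14/70.84 = 14.2 V.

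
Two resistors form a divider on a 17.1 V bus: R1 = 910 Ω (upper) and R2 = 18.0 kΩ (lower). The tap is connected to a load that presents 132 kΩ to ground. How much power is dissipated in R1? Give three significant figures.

Total resistance from the source is R1 + (R2‖R_L) = 16750 Ω, so I = 17.1/16750 Ω = 1.021 mA.
P = I²·R1 = (1.021 mA)² × 910 Ω = 0.948 mW.

P ≈ 0.948 mW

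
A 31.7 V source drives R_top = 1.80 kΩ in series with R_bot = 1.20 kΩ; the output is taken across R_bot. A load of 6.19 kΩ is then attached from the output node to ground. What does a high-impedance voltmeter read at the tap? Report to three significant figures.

V_out ≈ 11.4 V

The load sits in parallel with R_bot: R_bot‖R_L = (1.20 × 6.19) / (1.20 + 6.19) = 1.005 kΩ.
V_out = 31.7 × 1.005 / (1.80 + 1.005) = 31.7 × 1.005/2.805 = 11.4 V.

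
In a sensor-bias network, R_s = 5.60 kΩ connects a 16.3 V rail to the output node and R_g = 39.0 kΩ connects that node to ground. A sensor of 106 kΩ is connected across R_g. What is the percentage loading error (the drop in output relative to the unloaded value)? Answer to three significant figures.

4.42 %

The divider's output (Thévenin) resistance is R_s‖R_g = 4.897 kΩ.
Fractional drop under load = R_th/(R_th + R_L) = 4.897 / (4.897 + 106) = 0.04416.
So the output falls by 4.42 %.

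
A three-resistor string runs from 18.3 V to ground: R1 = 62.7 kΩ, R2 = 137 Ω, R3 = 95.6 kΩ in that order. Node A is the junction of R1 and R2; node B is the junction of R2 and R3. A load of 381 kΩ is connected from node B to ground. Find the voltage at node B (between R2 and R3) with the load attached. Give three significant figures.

At node B, R3 is in parallel with the load: R3‖R_L = 76420 Ω.
Below node A the resistance is R2 + (R3‖R_L) = 76560 Ω, so V_A = 18.3 × 76560/139300 = 10.06 V.
Then V_B = V_A × (R3‖R_L)/(R2 + R3‖R_L) = 10.06 × 76420/76560 = 10.0 V.

V ≈ 10.0 V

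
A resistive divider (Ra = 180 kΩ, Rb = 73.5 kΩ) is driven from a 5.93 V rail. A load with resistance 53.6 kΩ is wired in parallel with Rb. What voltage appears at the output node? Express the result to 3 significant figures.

The load sits in parallel with Rb: Rb‖R_L = (73.5 × 53.6) / (73.5 + 53.6) = 31.00 kΩ.
V_out = 5.93 × 31.00 / (180 + 31.00) = 5.93 × 31.00/211.0 = 0.871 V.

V_out ≈ 0.871 V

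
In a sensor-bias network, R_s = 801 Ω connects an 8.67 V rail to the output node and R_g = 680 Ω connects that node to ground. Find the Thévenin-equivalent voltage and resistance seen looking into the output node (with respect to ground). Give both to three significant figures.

V_th = 3.98 V, R_th = 368 Ω

V_th is the open-circuit tap voltage: 8.67 × 680/(801 + 680) = 3.98 V.
With the supply zeroed, R_s and R_g appear in parallel from the tap: R_th = R_s‖R_g = (801 × 680)/1481 = 368 Ω.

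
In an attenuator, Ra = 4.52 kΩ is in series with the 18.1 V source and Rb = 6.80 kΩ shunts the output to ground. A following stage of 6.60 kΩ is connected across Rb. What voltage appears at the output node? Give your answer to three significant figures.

The load sits in parallel with Rb: Rb‖R_L = (6.80 × 6.60) / (6.80 + 6.60) = 3.349 kΩ.
V_out = 18.1 × 3.349 / (4.52 + 3.349) = 18.1 × 3.349/7.869 = 7.70 V.

V_out ≈ 7.70 V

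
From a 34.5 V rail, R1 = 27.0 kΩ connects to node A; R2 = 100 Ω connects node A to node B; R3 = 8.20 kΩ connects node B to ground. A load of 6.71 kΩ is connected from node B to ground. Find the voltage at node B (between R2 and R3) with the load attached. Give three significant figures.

V ≈ 4.13 V

At node B, R3 is in parallel with the load: R3‖R_L = 3690 Ω.
Below node A the resistance is R2 + (R3‖R_L) = 3790 Ω, so V_A = 34.5 × 3790/30790 = 4.247 V.
Then V_B = V_A × (R3‖R_L)/(R2 + R3‖R_L) = 4.247 × 3690/3790 = 4.13 V.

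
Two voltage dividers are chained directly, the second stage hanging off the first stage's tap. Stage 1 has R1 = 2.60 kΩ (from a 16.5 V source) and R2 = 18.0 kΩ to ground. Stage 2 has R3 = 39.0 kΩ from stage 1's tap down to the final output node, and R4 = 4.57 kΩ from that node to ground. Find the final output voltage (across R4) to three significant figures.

Stage 2 presents R3+R4 = 43.57 kΩ as a load on stage 1's tap.
Stage 1's lower leg becomes R2‖(R3+R4) = 12.74 kΩ, so V_mid = 16.5 × 12.74/15.34 = 13.70 V.
Stage 2 is itself unloaded: V_out = V_mid × R4/(R3+R4) = 13.70 × 4.57/43.57 = 1.44 V.

V_out ≈ 1.44 V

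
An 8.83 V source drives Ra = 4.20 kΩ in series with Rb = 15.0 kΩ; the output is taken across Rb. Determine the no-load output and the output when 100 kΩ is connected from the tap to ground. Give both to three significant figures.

Open-circuit: V = 8.83 × 15.0/(4.20 + 15.0) = 6.90 V.
With the load, Rb becomes Rb‖R_L = 13.04 kΩ, so V = 8.83 × 13.04/17.24 = 6.68 V.

Unloaded: 6.90 V; loaded: 6.68 V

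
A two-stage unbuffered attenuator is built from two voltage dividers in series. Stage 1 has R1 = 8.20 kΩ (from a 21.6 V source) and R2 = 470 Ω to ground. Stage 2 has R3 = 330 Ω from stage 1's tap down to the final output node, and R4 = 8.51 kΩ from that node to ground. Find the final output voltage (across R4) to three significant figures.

Stage 2 presents R3+R4 = 8840 Ω as a load on stage 1's tap.
Stage 1's lower leg becomes R2‖(R3+R4) = 446.3 Ω, so V_mid = 21.6 × 446.3/8646 = 1.115 V.
Stage 2 is itself unloaded: V_out = V_mid × R4/(R3+R4) = 1.115 × 8510/8840 = 1.07 V.

V_out ≈ 1.07 V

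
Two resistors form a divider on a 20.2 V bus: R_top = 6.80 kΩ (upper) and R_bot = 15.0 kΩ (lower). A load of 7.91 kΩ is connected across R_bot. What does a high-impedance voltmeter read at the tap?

V_out ≈ 8.73 V

The load sits in parallel with R_bot: R_bot‖R_L = (15.0 × 7.91) / (15.0 + 7.91) = 5.179 kΩ.
V_out = 20.2 × 5.179 / (6.80 + 5.179) = 20.2 × 5.179/11.98 = 8.73 V.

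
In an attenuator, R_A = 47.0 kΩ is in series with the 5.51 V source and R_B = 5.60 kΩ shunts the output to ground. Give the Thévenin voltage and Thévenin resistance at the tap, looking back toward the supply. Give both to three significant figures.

V_th = 0.587 V, R_th = 5.00 kΩ

V_th is the open-circuit tap voltage: 5.51 × 5.60/(47.0 + 5.60) = 0.587 V.
With the supply zeroed, R_A and R_B appear in parallel from the tap: R_th = R_A‖R_B = (47.0 × 5.60)/52.60 = 5.00 kΩ.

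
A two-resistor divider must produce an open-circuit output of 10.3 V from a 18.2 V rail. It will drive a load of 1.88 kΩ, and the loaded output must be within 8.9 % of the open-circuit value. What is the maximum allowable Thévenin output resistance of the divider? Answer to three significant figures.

R_th ≤ 184 Ω

Loading drop = R_th/(R_th + R_L) ≤ 0.0890, so R_th ≤ R_L · ε/(1−ε) = 1.88 kΩ × 0.0890/0.9110 = 184 Ω.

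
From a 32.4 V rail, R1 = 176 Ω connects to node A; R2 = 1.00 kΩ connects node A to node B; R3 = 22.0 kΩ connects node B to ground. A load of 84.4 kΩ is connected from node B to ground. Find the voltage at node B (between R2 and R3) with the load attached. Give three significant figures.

V ≈ 30.4 V

At node B, R3 is in parallel with the load: R3‖R_L = 17450 Ω.
Below node A the resistance is R2 + (R3‖R_L) = 18450 Ω, so V_A = 32.4 × 18450/18630 = 32.09 V.
Then V_B = V_A × (R3‖R_L)/(R2 + R3‖R_L) = 32.09 × 17450/18450 = 30.4 V.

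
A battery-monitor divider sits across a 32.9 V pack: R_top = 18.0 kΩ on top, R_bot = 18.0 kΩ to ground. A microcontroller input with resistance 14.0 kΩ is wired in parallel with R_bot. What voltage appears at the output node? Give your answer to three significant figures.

The load sits in parallel with R_bot: R_bot‖R_L = (18.0 × 14.0) / (18.0 + 14.0) = 7.875 kΩ.
V_out = 32.9 × 7.875 / (18.0 + 7.875) = 32.9 × 7.875/25.88 = 10.0 V.

V_out ≈ 10.0 V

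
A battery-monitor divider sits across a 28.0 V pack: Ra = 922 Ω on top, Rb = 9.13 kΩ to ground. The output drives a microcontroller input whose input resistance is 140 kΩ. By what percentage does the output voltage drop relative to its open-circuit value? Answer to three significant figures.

0.595 %

The divider's output (Thévenin) resistance is Ra‖Rb = 837.4 Ω.
Fractional drop under load = R_th/(R_th + R_L) = 837.4 / (837.4 + 140000) = 0.005946.
So the output falls by 0.595 %.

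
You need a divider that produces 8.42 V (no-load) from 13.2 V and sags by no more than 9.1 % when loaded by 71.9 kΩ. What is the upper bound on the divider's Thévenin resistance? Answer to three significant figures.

Loading drop = R_th/(R_th + R_L) ≤ 0.0910, so R_th ≤ R_L · ε/(1−ε) = 71.9 kΩ × 0.0910/0.9090 = 7.20 kΩ.

R_th ≤ 7.20 kΩ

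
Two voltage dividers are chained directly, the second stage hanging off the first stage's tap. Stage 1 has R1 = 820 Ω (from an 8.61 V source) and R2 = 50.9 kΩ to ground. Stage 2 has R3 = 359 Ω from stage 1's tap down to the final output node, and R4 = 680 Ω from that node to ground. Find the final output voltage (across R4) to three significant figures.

V_out ≈ 3.12 V

Stage 2 presents R3+R4 = 1039 Ω as a load on stage 1's tap.
Stage 1's lower leg becomes R2‖(R3+R4) = 1018 Ω, so V_mid = 8.61 × 1018/1838 = 4.769 V.
Stage 2 is itself unloaded: V_out = V_mid × R4/(R3+R4) = 4.769 × 680/1039 = 3.12 V.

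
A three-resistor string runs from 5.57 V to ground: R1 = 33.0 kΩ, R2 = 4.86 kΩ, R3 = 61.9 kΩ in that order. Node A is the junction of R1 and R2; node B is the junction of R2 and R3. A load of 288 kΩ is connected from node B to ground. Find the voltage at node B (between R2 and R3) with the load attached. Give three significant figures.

V ≈ 3.20 V

At node B, R3 is in parallel with the load: R3‖R_L = 50.95 kΩ.
Below node A the resistance is R2 + (R3‖R_L) = 55.81 kΩ, so V_A = 5.57 × 55.81/88.81 = 3.500 V.
Then V_B = V_A × (R3‖R_L)/(R2 + R3‖R_L) = 3.500 × 50.95/55.81 = 3.20 V.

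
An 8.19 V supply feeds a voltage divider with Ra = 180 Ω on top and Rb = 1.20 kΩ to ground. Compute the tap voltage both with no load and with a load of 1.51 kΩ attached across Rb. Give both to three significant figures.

Unloaded: 7.12 V; loaded: 6.45 V

Open-circuit: V = 8.19 × 1200/(180 + 1200) = 7.12 V.
With the load, Rb becomes Rb‖R_L = 668.6 Ω, so V = 8.19 × 668.6/848.6 = 6.45 V.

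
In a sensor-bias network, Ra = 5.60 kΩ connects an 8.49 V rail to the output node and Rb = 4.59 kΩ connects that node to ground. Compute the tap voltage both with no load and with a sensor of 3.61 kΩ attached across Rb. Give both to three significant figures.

Unloaded: 3.82 V; loaded: 2.25 V

Open-circuit: V = 8.49 × 4.59/(5.60 + 4.59) = 3.82 V.
With the load, Rb becomes Rb‖R_L = 2.021 kΩ, so V = 8.49 × 2.021/7.621 = 2.25 V.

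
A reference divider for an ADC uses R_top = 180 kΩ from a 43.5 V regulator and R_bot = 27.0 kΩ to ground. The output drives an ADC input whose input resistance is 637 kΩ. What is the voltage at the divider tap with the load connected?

V_out ≈ 5.47 V

The load sits in parallel with R_bot: R_bot‖R_L = (27.0 × 637) / (27.0 + 637) = 25.90 kΩ.
V_out = 43.5 × 25.90 / (180 + 25.90) = 43.5 × 25.90/205.9 = 5.47 V.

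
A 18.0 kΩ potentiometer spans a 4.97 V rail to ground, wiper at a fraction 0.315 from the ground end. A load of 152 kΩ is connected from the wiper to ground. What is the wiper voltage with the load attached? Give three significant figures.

The wiper splits the pot into (1−α)R = 12.33 kΩ above and αR = 5.670 kΩ below.
Lower section ‖ load = 5.466 kΩ.
V_wiper = 4.97 × 5.466/(12.33 + 5.466) = 1.53 V.

V ≈ 1.53 V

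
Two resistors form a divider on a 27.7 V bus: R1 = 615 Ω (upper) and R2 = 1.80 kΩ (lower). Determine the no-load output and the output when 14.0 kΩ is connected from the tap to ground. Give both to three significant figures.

Unloaded: 20.6 V; loaded: 20.0 V

Open-circuit: V = 27.7 × 1800/(615 + 1800) = 20.6 V.
With the load, R2 becomes R2‖R_L = 1595 Ω, so V = 27.7 × 1595/2210 = 20.0 V.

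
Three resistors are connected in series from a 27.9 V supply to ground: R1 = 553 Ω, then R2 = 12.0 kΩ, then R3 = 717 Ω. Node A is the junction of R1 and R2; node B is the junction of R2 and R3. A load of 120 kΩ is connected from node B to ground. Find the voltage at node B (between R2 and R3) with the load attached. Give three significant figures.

At node B, R3 is in parallel with the load: R3‖R_L = 712.7 Ω.
Below node A the resistance is R2 + (R3‖R_L) = 12710 Ω, so V_A = 27.9 × 12710/13270 = 26.74 V.
Then V_B = V_A × (R3‖R_L)/(R2 + R3‖R_L) = 26.74 × 712.7/12710 = 1.50 V.

V ≈ 1.50 V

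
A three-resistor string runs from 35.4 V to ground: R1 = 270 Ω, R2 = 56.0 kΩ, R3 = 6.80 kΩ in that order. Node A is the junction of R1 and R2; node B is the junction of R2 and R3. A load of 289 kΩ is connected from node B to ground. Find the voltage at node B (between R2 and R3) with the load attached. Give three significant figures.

V ≈ 3.74 V

At node B, R3 is in parallel with the load: R3‖R_L = 6644 Ω.
Below node A the resistance is R2 + (R3‖R_L) = 62640 Ω, so V_A = 35.4 × 62640/62910 = 35.25 V.
Then V_B = V_A × (R3‖R_L)/(R2 + R3‖R_L) = 35.25 × 6644/62640 = 3.74 V.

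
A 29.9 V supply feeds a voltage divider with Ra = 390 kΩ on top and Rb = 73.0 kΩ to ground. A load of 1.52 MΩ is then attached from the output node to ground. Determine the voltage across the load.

V_out ≈ 4.53 V

The load sits in parallel with Rb: Rb‖R_L = (73.0 × 1520) / (73.0 + 1520) = 69.65 kΩ.
V_out = 29.9 × 69.65 / (390 + 69.65) = 29.9 × 69.65/459.7 = 4.53 V.
(Unloaded it would have been 4.71 V.)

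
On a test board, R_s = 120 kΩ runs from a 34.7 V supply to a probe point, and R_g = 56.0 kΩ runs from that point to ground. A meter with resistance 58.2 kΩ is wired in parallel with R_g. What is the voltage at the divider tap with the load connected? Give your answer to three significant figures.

V_out ≈ 6.67 V

The load sits in parallel with R_g: R_g‖R_L = (56.0 × 58.2) / (56.0 + 58.2) = 28.54 kΩ.
V_out = 34.7 × 28.54 / (120 + 28.54) = 34.7 × 28.54/148.5 = 6.67 V.
(Unloaded it would have been 11.0 V.)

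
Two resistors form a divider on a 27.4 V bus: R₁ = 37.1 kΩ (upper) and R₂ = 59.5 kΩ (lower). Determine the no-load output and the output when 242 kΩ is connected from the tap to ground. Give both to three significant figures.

Unloaded: 16.9 V; loaded: 15.4 V

Open-circuit: V = 27.4 × 59.5/(37.1 + 59.5) = 16.9 V.
With the load, R₂ becomes R₂‖R_L = 47.76 kΩ, so V = 27.4 × 47.76/84.86 = 15.4 V.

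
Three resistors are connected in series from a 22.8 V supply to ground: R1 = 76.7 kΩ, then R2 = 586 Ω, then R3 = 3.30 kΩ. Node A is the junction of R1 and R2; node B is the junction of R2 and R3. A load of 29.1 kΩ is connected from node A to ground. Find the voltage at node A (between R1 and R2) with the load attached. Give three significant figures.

Below node A the series string R2+R3 = 3886 Ω sits in parallel with the 29100 Ω load: 3428 Ω.
V_A = 22.8 × 3428/(76700 + 3428) = 0.975 V.

V ≈ 0.975 V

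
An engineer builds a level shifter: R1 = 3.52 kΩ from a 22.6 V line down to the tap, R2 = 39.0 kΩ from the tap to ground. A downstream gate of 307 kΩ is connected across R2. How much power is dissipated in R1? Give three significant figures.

P ≈ 1.24 mW

Total resistance from the source is R1 + (R2‖R_L) = 38.12 kΩ, so I = 22.6/38.12 kΩ = 0.5928 mA.
P = I²·R1 = (0.5928 mA)² × 3.52 kΩ = 1.24 mW.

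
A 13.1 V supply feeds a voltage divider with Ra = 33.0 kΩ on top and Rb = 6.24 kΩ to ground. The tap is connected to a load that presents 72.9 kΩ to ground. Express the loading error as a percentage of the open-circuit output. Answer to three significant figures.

6.72 %

The divider's output (Thévenin) resistance is Ra‖Rb = 5.248 kΩ.
Fractional drop under load = R_th/(R_th + R_L) = 5.248 / (5.248 + 72.9) = 0.06715.
So the output falls by 6.72 %.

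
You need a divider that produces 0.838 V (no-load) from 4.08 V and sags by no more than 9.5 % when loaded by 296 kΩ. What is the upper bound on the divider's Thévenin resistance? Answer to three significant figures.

Loading drop = R_th/(R_th + R_L) ≤ 0.0950, so R_th ≤ R_L · ε/(1−ε) = 296 kΩ × 0.0950/0.9050 = 31.1 kΩ.
(Any R1, R2 with R2/(R1+R2) = 0.205 and R1‖R2 ≤ 31.1 kΩ will meet the spec.)

R_th ≤ 31.1 kΩ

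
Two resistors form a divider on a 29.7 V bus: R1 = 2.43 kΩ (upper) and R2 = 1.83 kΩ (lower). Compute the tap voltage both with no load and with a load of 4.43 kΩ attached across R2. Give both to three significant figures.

Unloaded: 12.8 V; loaded: 10.3 V

Open-circuit: V = 29.7 × 1.83/(2.43 + 1.83) = 12.8 V.
With the load, R2 becomes R2‖R_L = 1.295 kΩ, so V = 29.7 × 1.295/3.725 = 10.3 V.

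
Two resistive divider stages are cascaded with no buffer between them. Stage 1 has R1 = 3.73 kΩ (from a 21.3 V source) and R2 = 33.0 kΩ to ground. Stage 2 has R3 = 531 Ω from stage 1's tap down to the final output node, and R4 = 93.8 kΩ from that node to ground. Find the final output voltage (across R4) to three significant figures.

Stage 2 presents R3+R4 = 94330 Ω as a load on stage 1's tap.
Stage 1's lower leg becomes R2‖(R3+R4) = 24450 Ω, so V_mid = 21.3 × 24450/28180 = 18.48 V.
Stage 2 is itself unloaded: V_out = V_mid × R4/(R3+R4) = 18.48 × 93800/94330 = 18.4 V.

V_out ≈ 18.4 V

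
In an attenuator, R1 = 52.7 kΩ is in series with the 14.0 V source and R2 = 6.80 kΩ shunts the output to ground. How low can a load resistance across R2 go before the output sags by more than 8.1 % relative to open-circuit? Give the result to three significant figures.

R_L(min) ≈ 68.3 kΩ

Output resistance R_th = R1‖R2 = (52.7 × 6.80)/59.50 = 6.023 kΩ.
The fractional drop is R_th/(R_th + R_L); requiring this ≤ 0.0810 gives R_L ≥ R_th(1/0.0810 − 1) = 6.023 × 11.35 = 68.3 kΩ.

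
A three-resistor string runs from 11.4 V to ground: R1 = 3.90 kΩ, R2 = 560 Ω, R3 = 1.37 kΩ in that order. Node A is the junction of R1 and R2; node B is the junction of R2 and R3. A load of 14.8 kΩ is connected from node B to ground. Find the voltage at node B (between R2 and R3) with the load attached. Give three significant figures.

At node B, R3 is in parallel with the load: R3‖R_L = 1254 Ω.
Below node A the resistance is R2 + (R3‖R_L) = 1814 Ω, so V_A = 11.4 × 1814/5714 = 3.619 V.
Then V_B = V_A × (R3‖R_L)/(R2 + R3‖R_L) = 3.619 × 1254/1814 = 2.50 V.

V ≈ 2.50 V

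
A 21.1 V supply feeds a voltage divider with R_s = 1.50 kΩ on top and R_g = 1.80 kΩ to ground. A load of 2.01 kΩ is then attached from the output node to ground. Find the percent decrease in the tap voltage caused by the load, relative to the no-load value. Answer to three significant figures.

28.9 %

The divider's output (Thévenin) resistance is R_s‖R_g = 0.8182 kΩ.
Fractional drop under load = R_th/(R_th + R_L) = 0.8182 / (0.8182 + 2.01) = 0.2893.
So the output falls by 28.9 %.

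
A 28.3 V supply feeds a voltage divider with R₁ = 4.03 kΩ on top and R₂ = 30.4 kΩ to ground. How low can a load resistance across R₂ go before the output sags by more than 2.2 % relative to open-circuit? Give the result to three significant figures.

Output resistance R_th = R₁‖R₂ = (4.03 × 30.4)/34.43 = 3.558 kΩ.
The fractional drop is R_th/(R_th + R_L); requiring this ≤ 0.0220 gives R_L ≥ R_th(1/0.0220 − 1) = 3.558 × 44.45 = 158 kΩ.

R_L(min) ≈ 158 kΩ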